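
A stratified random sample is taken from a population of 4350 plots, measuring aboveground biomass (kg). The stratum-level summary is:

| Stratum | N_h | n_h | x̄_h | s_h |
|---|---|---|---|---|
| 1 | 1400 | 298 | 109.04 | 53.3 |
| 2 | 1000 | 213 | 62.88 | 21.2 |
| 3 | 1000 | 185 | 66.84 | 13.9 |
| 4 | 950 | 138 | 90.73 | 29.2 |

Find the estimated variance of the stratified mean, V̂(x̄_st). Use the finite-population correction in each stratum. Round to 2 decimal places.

V̂(x̄_st) = Σ W_h² (1 − n_h/N_h) s_h²/n_h, with W_h = N_h/N and N = 4350:
  stratum 1: (1400/4350)²·(1 − 298/1400)·53.3²/298 = 0.777265
  stratum 2: (1000/4350)²·(1 − 213/1000)·21.2²/213 = 0.0877583
  stratum 3: (1000/4350)²·(1 − 185/1000)·13.9²/185 = 0.0449818
  stratum 4: (950/4350)²·(1 − 138/950)·29.2²/138 = 0.251877
V̂(x̄_st) = 1.16188

V̂(x̄_st) ≈ 1.16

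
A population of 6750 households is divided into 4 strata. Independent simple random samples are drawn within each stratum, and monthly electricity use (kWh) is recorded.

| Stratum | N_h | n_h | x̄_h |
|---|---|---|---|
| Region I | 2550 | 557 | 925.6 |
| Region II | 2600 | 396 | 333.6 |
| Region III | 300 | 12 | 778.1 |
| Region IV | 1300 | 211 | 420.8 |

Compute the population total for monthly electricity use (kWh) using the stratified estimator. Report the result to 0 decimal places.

τ̂_st ≈ 4008110

τ̂_st = Σ N_h x̄_h = 2550·925.6 + 2600·333.6 + 300·778.1 + 1300·420.8 = 4008110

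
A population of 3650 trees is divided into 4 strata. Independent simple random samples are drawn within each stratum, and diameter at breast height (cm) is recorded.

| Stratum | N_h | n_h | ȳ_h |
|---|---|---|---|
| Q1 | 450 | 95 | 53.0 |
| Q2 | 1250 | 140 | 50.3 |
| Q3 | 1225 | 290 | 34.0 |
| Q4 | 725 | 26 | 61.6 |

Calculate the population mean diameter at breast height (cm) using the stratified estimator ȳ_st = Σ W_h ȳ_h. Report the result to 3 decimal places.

ȳ_st ≈ 47.407

N = Σ N_h = 3650. Stratum weights W_h = N_h/N.
ȳ_st = (450·53.0 + 1250·50.3 + 1225·34.0 + 725·61.6) / 3650 = 47.40685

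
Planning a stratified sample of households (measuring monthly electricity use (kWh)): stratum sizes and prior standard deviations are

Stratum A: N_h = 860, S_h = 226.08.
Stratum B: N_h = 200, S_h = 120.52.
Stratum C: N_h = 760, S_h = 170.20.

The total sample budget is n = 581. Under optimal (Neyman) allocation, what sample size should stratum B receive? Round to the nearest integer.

Neyman allocation: n_h = n · N_h S_h / Σ N_i S_i, with n = 581.
  stratum A: N_h·S_h = 860·226.08 = 194428.80
  stratum B: N_h·S_h = 200·120.52 = 24104.00
  stratum C: N_h·S_h = 760·170.20 = 129352.00
Σ N_h S_h = 347884.80
n for stratum B = 581·24104.00/347884.80 = 40.256 → 40

40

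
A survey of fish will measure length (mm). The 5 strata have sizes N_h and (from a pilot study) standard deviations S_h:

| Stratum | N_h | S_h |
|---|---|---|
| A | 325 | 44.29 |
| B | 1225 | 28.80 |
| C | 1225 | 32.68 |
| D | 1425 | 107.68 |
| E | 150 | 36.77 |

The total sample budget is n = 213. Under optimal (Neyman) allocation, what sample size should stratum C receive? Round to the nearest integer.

34

Neyman allocation: n_h = n · N_h S_h / Σ N_i S_i, with n = 213.
  stratum A: N_h·S_h = 325·44.29 = 14394.25
  stratum B: N_h·S_h = 1225·28.80 = 35280.00
  stratum C: N_h·S_h = 1225·32.68 = 40033.00
  stratum D: N_h·S_h = 1425·107.68 = 153444.00
  stratum E: N_h·S_h = 150·36.77 = 5515.50
Σ N_h S_h = 248666.75
n for stratum C = 213·40033.00/248666.75 = 34.291 → 34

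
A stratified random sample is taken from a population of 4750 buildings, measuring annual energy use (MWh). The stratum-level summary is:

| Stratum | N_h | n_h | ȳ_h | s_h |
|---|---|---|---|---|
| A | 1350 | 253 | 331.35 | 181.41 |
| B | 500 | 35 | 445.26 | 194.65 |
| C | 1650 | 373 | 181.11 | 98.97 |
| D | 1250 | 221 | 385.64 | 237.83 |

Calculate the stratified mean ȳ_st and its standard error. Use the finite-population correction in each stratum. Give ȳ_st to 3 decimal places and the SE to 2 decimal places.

ȳ_st = Σ W_h ȳ_h = (1350·331.35 + 500·445.26 + 1650·181.11 + 1250·385.64)/4750 = 305.43874
V̂(ȳ_st) = Σ W_h² (1 − n_h/N_h) s_h²/n_h, with W_h = N_h/N and N = 4750:
  stratum A: (1350/4750)²·(1 − 253/1350)·181.41²/253 = 8.53798
  stratum B: (500/4750)²·(1 − 35/500)·194.65²/35 = 11.1552
  stratum C: (1650/4750)²·(1 − 373/1650)·98.97²/373 = 2.45237
  stratum D: (1250/4750)²·(1 − 221/1250)·237.83²/221 = 14.5908
V̂(ȳ_st) = 36.7363
SE(ȳ_st) = √36.7363 = 6.06105

ȳ_st ≈ 305.439, SE ≈ 6.06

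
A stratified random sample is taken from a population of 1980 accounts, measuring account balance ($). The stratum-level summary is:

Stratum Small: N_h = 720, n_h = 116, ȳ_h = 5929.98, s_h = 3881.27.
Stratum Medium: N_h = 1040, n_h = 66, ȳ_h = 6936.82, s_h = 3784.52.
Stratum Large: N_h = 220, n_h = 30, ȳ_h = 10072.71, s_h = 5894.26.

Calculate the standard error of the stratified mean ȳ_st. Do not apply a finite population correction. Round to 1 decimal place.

SE(ȳ_st) ≈ 302.2

V̂(ȳ_st) = Σ W_h² s_h²/n_h, with W_h = N_h/N and N = 1980:
  stratum Small: (720/1980)²·3881.27²/116 = 17172.1
  stratum Medium: (1040/1980)²·3784.52²/66 = 59870.6
  stratum Large: (220/1980)²·5894.26²/30 = 14297.2
V̂(ȳ_st) = 91340
SE(ȳ_st) = √91340 = 302.225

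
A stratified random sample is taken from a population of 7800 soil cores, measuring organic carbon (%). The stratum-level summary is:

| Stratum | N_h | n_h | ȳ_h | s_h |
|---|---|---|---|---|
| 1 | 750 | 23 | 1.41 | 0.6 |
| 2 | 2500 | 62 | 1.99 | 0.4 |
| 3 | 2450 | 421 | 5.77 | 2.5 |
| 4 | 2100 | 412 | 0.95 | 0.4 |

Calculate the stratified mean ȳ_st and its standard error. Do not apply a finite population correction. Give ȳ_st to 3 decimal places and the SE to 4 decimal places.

ȳ_st ≈ 2.842, SE ≈ 0.0436

ȳ_st = Σ W_h ȳ_h = (750·1.41 + 2500·1.99 + 2450·5.77 + 2100·0.95)/7800 = 2.84154
V̂(ȳ_st) = Σ W_h² s_h²/n_h, with W_h = N_h/N and N = 7800:
  stratum 1: (750/7800)²·0.6²/23 = 0.000144713
  stratum 2: (2500/7800)²·0.4²/62 = 0.000265106
  stratum 3: (2450/7800)²·2.5²/421 = 0.00146467
  stratum 4: (2100/7800)²·0.4²/412 = 2.81496e-05
V̂(ȳ_st) = 0.00190264
SE(ȳ_st) = √0.00190264 = 0.0436193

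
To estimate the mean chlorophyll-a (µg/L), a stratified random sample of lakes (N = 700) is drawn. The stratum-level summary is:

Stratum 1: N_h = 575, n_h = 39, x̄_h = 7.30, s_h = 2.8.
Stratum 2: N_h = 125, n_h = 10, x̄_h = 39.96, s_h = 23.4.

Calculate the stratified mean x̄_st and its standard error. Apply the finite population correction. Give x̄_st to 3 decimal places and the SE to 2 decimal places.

x̄_st ≈ 13.132, SE ≈ 1.32

x̄_st = Σ W_h x̄_h = (575·7.30 + 125·39.96)/700 = 13.13214
V̂(x̄_st) = Σ W_h² (1 − n_h/N_h) s_h²/n_h, with W_h = N_h/N and N = 700:
  stratum 1: (575/700)²·(1 − 39/575)·2.8²/39 = 0.126441
  stratum 2: (125/700)²·(1 − 10/125)·23.4²/10 = 1.60636
V̂(x̄_st) = 1.7328
SE(x̄_st) = √1.7328 = 1.31636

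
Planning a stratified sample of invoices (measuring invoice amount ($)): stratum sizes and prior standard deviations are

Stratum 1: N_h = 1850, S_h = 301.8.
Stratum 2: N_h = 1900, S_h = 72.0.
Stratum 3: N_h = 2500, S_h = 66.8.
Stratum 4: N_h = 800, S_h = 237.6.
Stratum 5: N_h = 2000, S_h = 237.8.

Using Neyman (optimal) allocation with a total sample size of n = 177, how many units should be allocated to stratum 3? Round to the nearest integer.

19

Neyman allocation: n_h = n · N_h S_h / Σ N_i S_i, with n = 177.
  stratum 1: N_h·S_h = 1850·301.8 = 558330.00
  stratum 2: N_h·S_h = 1900·72.0 = 136800.00
  stratum 3: N_h·S_h = 2500·66.8 = 167000.00
  stratum 4: N_h·S_h = 800·237.6 = 190080.00
  stratum 5: N_h·S_h = 2000·237.8 = 475600.00
Σ N_h S_h = 1527810.00
n for stratum 3 = 177·167000.00/1527810.00 = 19.347 → 19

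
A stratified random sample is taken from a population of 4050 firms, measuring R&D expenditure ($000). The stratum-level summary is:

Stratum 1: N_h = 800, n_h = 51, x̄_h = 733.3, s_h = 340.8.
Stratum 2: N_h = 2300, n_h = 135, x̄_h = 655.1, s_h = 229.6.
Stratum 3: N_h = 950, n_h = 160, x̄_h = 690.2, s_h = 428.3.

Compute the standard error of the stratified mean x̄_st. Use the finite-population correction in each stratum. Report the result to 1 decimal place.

SE(x̄_st) ≈ 15.9

V̂(x̄_st) = Σ W_h² (1 − n_h/N_h) s_h²/n_h, with W_h = N_h/N and N = 4050:
  stratum 1: (800/4050)²·(1 − 51/800)·340.8²/51 = 83.1938
  stratum 2: (2300/4050)²·(1 − 135/2300)·229.6²/135 = 118.546
  stratum 3: (950/4050)²·(1 − 160/950)·428.3²/160 = 52.4586
V̂(x̄_st) = 254.198
SE(x̄_st) = √254.198 = 15.9436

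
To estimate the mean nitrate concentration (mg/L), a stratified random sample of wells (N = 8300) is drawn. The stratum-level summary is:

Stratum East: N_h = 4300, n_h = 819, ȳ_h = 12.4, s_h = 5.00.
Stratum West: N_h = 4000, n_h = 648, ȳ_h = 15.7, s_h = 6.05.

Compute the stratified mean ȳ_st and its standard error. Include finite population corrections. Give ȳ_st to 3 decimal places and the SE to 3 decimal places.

ȳ_st ≈ 13.990, SE ≈ 0.133

ȳ_st = Σ W_h ȳ_h = (4300·12.4 + 4000·15.7)/8300 = 13.99036
V̂(ȳ_st) = Σ W_h² (1 − n_h/N_h) s_h²/n_h, with W_h = N_h/N and N = 8300:
  stratum East: (4300/8300)²·(1 − 819/4300)·5.00²/819 = 0.00663243
  stratum West: (4000/8300)²·(1 − 648/4000)·6.05²/648 = 0.0109937
V̂(ȳ_st) = 0.0176261
SE(ȳ_st) = √0.0176261 = 0.132763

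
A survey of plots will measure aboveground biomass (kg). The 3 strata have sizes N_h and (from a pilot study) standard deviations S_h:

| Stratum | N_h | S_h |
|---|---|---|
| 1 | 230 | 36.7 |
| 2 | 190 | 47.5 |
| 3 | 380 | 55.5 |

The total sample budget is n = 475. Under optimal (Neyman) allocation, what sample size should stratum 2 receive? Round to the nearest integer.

Neyman allocation: n_h = n · N_h S_h / Σ N_i S_i, with n = 475.
  stratum 1: N_h·S_h = 230·36.7 = 8441.00
  stratum 2: N_h·S_h = 190·47.5 = 9025.00
  stratum 3: N_h·S_h = 380·55.5 = 21090.00
Σ N_h S_h = 38556.00
n for stratum 2 = 475·9025.00/38556.00 = 111.186 → 111

111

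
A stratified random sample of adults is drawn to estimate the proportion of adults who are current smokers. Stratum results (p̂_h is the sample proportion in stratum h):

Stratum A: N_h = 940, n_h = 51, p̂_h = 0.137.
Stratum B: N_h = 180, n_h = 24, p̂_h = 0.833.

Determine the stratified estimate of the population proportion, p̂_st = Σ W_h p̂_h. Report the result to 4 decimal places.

p̂_st ≈ 0.2489

N = 1120; stratum weights W_h = N_h/N.
p̂_st = Σ W_h p̂_h = (940·0.137 + 180·0.833)/1120 = 0.24886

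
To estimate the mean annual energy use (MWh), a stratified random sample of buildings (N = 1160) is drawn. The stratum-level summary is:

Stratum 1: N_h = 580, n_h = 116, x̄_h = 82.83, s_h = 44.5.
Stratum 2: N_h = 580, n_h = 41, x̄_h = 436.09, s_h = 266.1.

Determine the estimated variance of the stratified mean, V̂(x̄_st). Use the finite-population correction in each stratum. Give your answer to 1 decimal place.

V̂(x̄_st) = Σ W_h² (1 − n_h/N_h) s_h²/n_h, with W_h = N_h/N and N = 1160:
  stratum 1: (580/1160)²·(1 − 116/580)·44.5²/116 = 3.41422
  stratum 2: (580/1160)²·(1 − 41/580)·266.1²/41 = 401.242
V̂(x̄_st) = 404.656

V̂(x̄_st) ≈ 404.7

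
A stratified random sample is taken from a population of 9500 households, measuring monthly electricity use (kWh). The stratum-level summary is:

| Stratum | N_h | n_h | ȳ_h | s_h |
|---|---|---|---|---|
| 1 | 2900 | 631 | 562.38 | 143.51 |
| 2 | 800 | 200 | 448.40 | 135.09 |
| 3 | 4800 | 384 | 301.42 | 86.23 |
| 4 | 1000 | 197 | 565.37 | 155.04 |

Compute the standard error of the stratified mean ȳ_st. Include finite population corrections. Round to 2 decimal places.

V̂(ȳ_st) = Σ W_h² (1 − n_h/N_h) s_h²/n_h, with W_h = N_h/N and N = 9500:
  stratum 1: (2900/9500)²·(1 − 631/2900)·143.51²/631 = 2.37969
  stratum 2: (800/9500)²·(1 − 200/800)·135.09²/200 = 0.4853
  stratum 3: (4800/9500)²·(1 − 384/4800)·86.23²/384 = 4.54788
  stratum 4: (1000/9500)²·(1 − 197/1000)·155.04²/197 = 1.08565
V̂(ȳ_st) = 8.49852
SE(ȳ_st) = √8.49852 = 2.91522

SE(ȳ_st) ≈ 2.92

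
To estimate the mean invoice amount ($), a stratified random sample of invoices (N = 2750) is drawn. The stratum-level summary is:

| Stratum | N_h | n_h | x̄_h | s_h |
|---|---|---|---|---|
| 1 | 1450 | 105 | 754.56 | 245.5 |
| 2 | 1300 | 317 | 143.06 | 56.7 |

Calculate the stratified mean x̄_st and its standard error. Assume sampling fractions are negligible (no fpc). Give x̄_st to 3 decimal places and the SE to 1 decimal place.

x̄_st ≈ 465.487, SE ≈ 12.7

x̄_st = Σ W_h x̄_h = (1450·754.56 + 1300·143.06)/2750 = 465.48727
V̂(x̄_st) = Σ W_h² s_h²/n_h, with W_h = N_h/N and N = 2750:
  stratum 1: (1450/2750)²·245.5²/105 = 159.582
  stratum 2: (1300/2750)²·56.7²/317 = 2.26636
V̂(x̄_st) = 161.849
SE(x̄_st) = √161.849 = 12.722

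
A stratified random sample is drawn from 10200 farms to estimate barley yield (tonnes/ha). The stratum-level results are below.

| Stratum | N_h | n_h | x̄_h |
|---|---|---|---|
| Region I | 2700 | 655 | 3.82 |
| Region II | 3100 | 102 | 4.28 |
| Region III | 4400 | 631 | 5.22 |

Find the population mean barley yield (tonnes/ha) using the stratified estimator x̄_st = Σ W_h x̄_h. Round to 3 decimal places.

N = Σ N_h = 10200. Stratum weights W_h = N_h/N.
x̄_st = (2700·3.82 + 3100·4.28 + 4400·5.22) / 10200 = 4.56373

x̄_st ≈ 4.564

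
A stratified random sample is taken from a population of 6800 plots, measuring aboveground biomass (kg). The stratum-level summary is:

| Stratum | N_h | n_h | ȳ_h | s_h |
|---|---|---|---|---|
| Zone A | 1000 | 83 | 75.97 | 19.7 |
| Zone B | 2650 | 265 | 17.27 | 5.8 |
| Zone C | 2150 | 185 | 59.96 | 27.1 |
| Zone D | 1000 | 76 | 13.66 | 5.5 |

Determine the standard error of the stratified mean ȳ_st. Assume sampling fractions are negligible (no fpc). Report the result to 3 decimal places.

SE(ȳ_st) ≈ 0.725

V̂(ȳ_st) = Σ W_h² s_h²/n_h, with W_h = N_h/N and N = 6800:
  stratum Zone A: (1000/6800)²·19.7²/83 = 0.10112
  stratum Zone B: (2650/6800)²·5.8²/265 = 0.019279
  stratum Zone C: (2150/6800)²·27.1²/185 = 0.39685
  stratum Zone D: (1000/6800)²·5.5²/76 = 0.00860784
V̂(ȳ_st) = 0.525856
SE(ȳ_st) = √0.525856 = 0.725159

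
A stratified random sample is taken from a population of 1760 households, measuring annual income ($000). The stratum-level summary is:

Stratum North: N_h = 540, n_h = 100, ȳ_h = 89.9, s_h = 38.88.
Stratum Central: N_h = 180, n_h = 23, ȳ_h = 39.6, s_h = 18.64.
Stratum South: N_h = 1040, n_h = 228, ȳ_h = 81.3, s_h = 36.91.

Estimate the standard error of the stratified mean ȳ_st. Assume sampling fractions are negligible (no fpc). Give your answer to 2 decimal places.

SE(ȳ_st) ≈ 1.92

V̂(ȳ_st) = Σ W_h² s_h²/n_h, with W_h = N_h/N and N = 1760:
  stratum North: (540/1760)²·38.88²/100 = 1.42303
  stratum Central: (180/1760)²·18.64²/23 = 0.15801
  stratum South: (1040/1760)²·36.91²/228 = 2.08639
V̂(ȳ_st) = 3.66743
SE(ȳ_st) = √3.66743 = 1.91505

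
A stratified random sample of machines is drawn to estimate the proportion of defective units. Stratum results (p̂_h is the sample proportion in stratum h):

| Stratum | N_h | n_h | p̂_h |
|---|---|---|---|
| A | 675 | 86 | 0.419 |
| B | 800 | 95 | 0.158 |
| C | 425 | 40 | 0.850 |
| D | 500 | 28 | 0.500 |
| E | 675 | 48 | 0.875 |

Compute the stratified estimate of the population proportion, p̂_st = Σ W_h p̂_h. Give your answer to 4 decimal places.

p̂_st ≈ 0.5239

N = 3075; stratum weights W_h = N_h/N.
p̂_st = Σ W_h p̂_h = (675·0.419 + 800·0.158 + 425·0.850 + 500·0.500 + 675·0.875)/3075 = 0.52393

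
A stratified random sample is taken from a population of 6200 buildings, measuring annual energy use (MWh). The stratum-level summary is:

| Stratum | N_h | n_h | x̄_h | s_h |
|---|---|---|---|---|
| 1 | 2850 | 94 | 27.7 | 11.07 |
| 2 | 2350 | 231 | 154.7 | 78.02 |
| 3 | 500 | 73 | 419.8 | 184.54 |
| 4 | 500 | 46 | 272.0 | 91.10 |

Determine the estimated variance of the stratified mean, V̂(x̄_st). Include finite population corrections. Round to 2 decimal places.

V̂(x̄_st) ≈ 7.34

V̂(x̄_st) = Σ W_h² (1 − n_h/N_h) s_h²/n_h, with W_h = N_h/N and N = 6200:
  stratum 1: (2850/6200)²·(1 − 94/2850)·11.07²/94 = 0.266384
  stratum 2: (2350/6200)²·(1 − 231/2350)·78.02²/231 = 3.41362
  stratum 3: (500/6200)²·(1 − 73/500)·184.54²/73 = 2.59103
  stratum 4: (500/6200)²·(1 − 46/500)·91.10²/46 = 1.06542
V̂(x̄_st) = 7.33646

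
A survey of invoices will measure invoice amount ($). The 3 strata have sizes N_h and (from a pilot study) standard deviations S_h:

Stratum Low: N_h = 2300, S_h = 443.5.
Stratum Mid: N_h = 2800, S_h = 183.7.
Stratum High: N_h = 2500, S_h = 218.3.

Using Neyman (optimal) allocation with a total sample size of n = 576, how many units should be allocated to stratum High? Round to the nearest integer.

Neyman allocation: n_h = n · N_h S_h / Σ N_i S_i, with n = 576.
  stratum Low: N_h·S_h = 2300·443.5 = 1020050.00
  stratum Mid: N_h·S_h = 2800·183.7 = 514360.00
  stratum High: N_h·S_h = 2500·218.3 = 545750.00
Σ N_h S_h = 2080160.00
n for stratum High = 576·545750.00/2080160.00 = 151.119 → 151

151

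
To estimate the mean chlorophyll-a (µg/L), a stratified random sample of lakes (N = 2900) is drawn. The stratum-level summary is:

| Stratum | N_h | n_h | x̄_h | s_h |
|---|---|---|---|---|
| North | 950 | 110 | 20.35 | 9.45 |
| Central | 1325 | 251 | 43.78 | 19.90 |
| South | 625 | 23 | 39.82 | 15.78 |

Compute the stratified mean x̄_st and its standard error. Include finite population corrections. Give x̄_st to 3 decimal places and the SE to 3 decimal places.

x̄_st = Σ W_h x̄_h = (950·20.35 + 1325·43.78 + 625·39.82)/2900 = 35.25121
V̂(x̄_st) = Σ W_h² (1 − n_h/N_h) s_h²/n_h, with W_h = N_h/N and N = 2900:
  stratum North: (950/2900)²·(1 − 110/950)·9.45²/110 = 0.0770332
  stratum Central: (1325/2900)²·(1 − 251/1325)·19.90²/251 = 0.266966
  stratum South: (625/2900)²·(1 − 23/625)·15.78²/23 = 0.484358
V̂(x̄_st) = 0.828358
SE(x̄_st) = √0.828358 = 0.910142

x̄_st ≈ 35.251, SE ≈ 0.910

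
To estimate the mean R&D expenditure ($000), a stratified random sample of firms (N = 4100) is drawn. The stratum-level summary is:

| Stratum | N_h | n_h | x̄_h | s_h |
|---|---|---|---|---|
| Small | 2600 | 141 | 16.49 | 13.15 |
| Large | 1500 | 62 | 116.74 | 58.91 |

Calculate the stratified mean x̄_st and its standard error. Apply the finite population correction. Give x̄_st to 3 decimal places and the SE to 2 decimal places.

x̄_st ≈ 53.167, SE ≈ 2.77

x̄_st = Σ W_h x̄_h = (2600·16.49 + 1500·116.74)/4100 = 53.16683
V̂(x̄_st) = Σ W_h² (1 − n_h/N_h) s_h²/n_h, with W_h = N_h/N and N = 4100:
  stratum Small: (2600/4100)²·(1 − 141/2600)·13.15²/141 = 0.466441
  stratum Large: (1500/4100)²·(1 − 62/1500)·58.91²/62 = 7.18239
V̂(x̄_st) = 7.64883
SE(x̄_st) = √7.64883 = 2.76565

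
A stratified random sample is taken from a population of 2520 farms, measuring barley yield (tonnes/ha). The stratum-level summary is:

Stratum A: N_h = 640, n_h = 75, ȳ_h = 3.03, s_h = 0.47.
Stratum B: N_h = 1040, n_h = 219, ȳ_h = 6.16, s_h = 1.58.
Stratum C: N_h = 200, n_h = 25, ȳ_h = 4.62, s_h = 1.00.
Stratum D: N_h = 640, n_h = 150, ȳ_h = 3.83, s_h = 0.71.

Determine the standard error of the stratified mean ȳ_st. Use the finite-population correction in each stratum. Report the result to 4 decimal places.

V̂(ȳ_st) = Σ W_h² (1 − n_h/N_h) s_h²/n_h, with W_h = N_h/N and N = 2520:
  stratum A: (640/2520)²·(1 − 75/640)·0.47²/75 = 0.000167711
  stratum B: (1040/2520)²·(1 − 219/1040)·1.58²/219 = 0.00153266
  stratum C: (200/2520)²·(1 − 25/200)·1.00²/25 = 0.000220459
  stratum D: (640/2520)²·(1 − 150/640)·0.71²/150 = 0.000165959
V̂(ȳ_st) = 0.00208679
SE(ȳ_st) = √0.00208679 = 0.0456814

SE(ȳ_st) ≈ 0.0457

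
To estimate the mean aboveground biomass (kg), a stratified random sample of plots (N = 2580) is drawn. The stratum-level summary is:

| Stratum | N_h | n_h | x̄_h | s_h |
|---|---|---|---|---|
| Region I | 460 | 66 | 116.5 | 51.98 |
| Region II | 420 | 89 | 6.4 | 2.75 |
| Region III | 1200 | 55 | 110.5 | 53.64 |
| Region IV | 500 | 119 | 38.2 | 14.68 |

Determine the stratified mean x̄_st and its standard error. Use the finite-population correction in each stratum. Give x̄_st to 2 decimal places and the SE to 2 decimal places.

x̄_st = Σ W_h x̄_h = (460·116.5 + 420·6.4 + 1200·110.5 + 500·38.2)/2580 = 80.61163
V̂(x̄_st) = Σ W_h² (1 − n_h/N_h) s_h²/n_h, with W_h = N_h/N and N = 2580:
  stratum Region I: (460/2580)²·(1 − 66/460)·51.98²/66 = 1.11466
  stratum Region II: (420/2580)²·(1 − 89/420)·2.75²/89 = 0.00177465
  stratum Region III: (1200/2580)²·(1 − 55/1200)·53.64²/55 = 10.7985
  stratum Region IV: (500/2580)²·(1 − 119/500)·14.68²/119 = 0.0518276
V̂(x̄_st) = 11.9667
SE(x̄_st) = √11.9667 = 3.4593

x̄_st ≈ 80.61, SE ≈ 3.46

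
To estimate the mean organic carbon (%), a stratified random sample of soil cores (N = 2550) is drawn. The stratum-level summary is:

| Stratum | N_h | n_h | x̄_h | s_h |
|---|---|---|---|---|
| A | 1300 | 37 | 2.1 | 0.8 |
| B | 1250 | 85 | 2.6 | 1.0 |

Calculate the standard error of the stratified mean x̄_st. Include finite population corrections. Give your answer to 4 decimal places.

SE(x̄_st) ≈ 0.0837

V̂(x̄_st) = Σ W_h² (1 − n_h/N_h) s_h²/n_h, with W_h = N_h/N and N = 2550:
  stratum A: (1300/2550)²·(1 − 37/1300)·0.8²/37 = 0.00436762
  stratum B: (1250/2550)²·(1 − 85/1250)·1.0²/85 = 0.00263473
V̂(x̄_st) = 0.00700235
SE(x̄_st) = √0.00700235 = 0.08368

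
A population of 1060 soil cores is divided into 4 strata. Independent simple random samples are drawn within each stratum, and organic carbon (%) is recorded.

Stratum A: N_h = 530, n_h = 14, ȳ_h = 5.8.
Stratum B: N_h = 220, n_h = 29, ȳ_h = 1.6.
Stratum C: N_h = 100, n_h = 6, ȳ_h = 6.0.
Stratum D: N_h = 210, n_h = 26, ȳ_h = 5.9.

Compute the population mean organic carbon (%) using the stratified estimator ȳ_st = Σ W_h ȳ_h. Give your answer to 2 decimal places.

ȳ_st ≈ 4.97

N = Σ N_h = 1060. Stratum weights W_h = N_h/N.
ȳ_st = (530·5.8 + 220·1.6 + 100·6.0 + 210·5.9) / 1060 = 4.9670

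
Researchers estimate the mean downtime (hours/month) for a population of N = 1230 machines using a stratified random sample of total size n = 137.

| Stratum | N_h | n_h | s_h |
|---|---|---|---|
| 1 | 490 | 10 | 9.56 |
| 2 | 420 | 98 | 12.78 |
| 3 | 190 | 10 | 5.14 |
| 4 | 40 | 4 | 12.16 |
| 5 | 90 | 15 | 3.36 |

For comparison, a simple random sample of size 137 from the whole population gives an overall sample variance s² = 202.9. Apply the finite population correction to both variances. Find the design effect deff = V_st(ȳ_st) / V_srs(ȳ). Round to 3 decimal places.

deff ≈ 1.267

V̂(ȳ_st) = Σ W_h² (1 − n_h/N_h) s_h²/n_h, with W_h = N_h/N and N = 1230:
  stratum 1: (490/1230)²·(1 − 10/490)·9.56²/10 = 1.42083
  stratum 2: (420/1230)²·(1 − 98/420)·12.78²/98 = 0.148981
  stratum 3: (190/1230)²·(1 − 10/190)·5.14²/10 = 0.0597231
  stratum 4: (40/1230)²·(1 − 4/40)·12.16²/4 = 0.0351852
  stratum 5: (90/1230)²·(1 − 15/90)·3.36²/15 = 0.003358
V_st = 1.66808
V_srs = (1 − 137/1230)·202.9/137 = 1.31606
deff = V_st / V_srs = 1.66808/1.31606 = 1.2675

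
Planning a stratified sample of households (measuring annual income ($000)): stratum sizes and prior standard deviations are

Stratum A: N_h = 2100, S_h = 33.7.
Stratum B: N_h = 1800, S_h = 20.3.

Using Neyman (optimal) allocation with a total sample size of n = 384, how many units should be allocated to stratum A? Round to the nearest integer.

Neyman allocation: n_h = n · N_h S_h / Σ N_i S_i, with n = 384.
  stratum A: N_h·S_h = 2100·33.7 = 70770.00
  stratum B: N_h·S_h = 1800·20.3 = 36540.00
Σ N_h S_h = 107310.00
n for stratum A = 384·70770.00/107310.00 = 253.245 → 253

253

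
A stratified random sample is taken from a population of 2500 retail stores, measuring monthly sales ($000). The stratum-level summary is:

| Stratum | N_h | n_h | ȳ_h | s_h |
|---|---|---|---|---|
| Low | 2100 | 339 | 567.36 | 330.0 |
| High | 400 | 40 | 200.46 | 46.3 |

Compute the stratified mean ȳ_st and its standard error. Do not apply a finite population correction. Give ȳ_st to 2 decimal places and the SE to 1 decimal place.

ȳ_st ≈ 508.66, SE ≈ 15.1

ȳ_st = Σ W_h ȳ_h = (2100·567.36 + 400·200.46)/2500 = 508.65600
V̂(ȳ_st) = Σ W_h² s_h²/n_h, with W_h = N_h/N and N = 2500:
  stratum Low: (2100/2500)²·330.0²/339 = 226.666
  stratum High: (400/2500)²·46.3²/40 = 1.37196
V̂(ȳ_st) = 228.038
SE(ȳ_st) = √228.038 = 15.1009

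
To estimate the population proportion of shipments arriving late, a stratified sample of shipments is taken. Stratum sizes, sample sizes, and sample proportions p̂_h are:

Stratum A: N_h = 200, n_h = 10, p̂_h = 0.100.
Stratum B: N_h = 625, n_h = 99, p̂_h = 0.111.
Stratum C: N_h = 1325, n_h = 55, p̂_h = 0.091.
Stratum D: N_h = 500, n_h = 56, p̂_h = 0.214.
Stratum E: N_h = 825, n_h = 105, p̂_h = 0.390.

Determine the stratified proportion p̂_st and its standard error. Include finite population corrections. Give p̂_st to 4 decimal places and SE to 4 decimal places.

N = 3475; stratum weights W_h = N_h/N.
p̂_st = Σ W_h p̂_h = (200·0.100 + 625·0.111 + 1325·0.091 + 500·0.214 + 825·0.390)/3475 = 0.18380
V̂(p̂_st) = Σ W_h² (1 − n_h/N_h) p̂_h(1−p̂_h)/(n_h−1):
  stratum A: (200/3475)²·(1 − 10/200)·0.100·0.900/9 = 3.14684e-05
  stratum B: (625/3475)²·(1 − 99/625)·0.111·0.889/98 = 2.74129e-05
  stratum C: (1325/3475)²·(1 − 55/1325)·0.091·0.909/54 = 0.000213462
  stratum D: (500/3475)²·(1 − 56/500)·0.214·0.786/55 = 5.62234e-05
  stratum E: (825/3475)²·(1 − 105/825)·0.390·0.610/104 = 0.000112522
V̂(p̂_st) = 0.000441089; SE = √V̂ = 0.0210021

p̂_st ≈ 0.1838, SE ≈ 0.0210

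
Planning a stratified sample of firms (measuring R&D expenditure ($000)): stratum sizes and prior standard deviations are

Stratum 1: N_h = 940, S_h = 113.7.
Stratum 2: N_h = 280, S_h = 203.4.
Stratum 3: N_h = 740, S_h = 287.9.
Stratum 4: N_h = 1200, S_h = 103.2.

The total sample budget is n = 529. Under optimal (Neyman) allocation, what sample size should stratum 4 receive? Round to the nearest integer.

131

Neyman allocation: n_h = n · N_h S_h / Σ N_i S_i, with n = 529.
  stratum 1: N_h·S_h = 940·113.7 = 106878.00
  stratum 2: N_h·S_h = 280·203.4 = 56952.00
  stratum 3: N_h·S_h = 740·287.9 = 213046.00
  stratum 4: N_h·S_h = 1200·103.2 = 123840.00
Σ N_h S_h = 500716.00
n for stratum 4 = 529·123840.00/500716.00 = 130.835 → 131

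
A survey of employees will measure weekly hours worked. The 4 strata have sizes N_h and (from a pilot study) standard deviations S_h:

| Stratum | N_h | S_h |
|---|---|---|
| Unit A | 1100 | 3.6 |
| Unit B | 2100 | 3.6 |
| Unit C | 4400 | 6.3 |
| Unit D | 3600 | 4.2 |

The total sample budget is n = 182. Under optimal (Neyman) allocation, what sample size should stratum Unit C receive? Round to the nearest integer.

Neyman allocation: n_h = n · N_h S_h / Σ N_i S_i, with n = 182.
  stratum Unit A: N_h·S_h = 1100·3.6 = 3960.00
  stratum Unit B: N_h·S_h = 2100·3.6 = 7560.00
  stratum Unit C: N_h·S_h = 4400·6.3 = 27720.00
  stratum Unit D: N_h·S_h = 3600·4.2 = 15120.00
Σ N_h S_h = 54360.00
n for stratum Unit C = 182·27720.00/54360.00 = 92.808 → 93

93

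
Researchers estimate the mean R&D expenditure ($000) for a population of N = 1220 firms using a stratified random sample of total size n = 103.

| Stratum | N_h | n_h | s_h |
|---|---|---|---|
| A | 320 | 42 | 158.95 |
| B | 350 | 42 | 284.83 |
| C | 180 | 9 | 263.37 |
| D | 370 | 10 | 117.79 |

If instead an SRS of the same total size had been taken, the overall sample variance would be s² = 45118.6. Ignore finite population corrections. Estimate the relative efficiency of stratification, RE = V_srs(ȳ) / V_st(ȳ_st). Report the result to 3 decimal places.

V̂(ȳ_st) = Σ W_h² s_h²/n_h, with W_h = N_h/N and N = 1220:
  stratum A: (320/1220)²·158.95²/42 = 41.3859
  stratum B: (350/1220)²·284.83²/42 = 158.979
  stratum C: (180/1220)²·263.37²/9 = 167.77
  stratum D: (370/1220)²·117.79²/10 = 127.615
V_st = 495.75
V_srs = s²/n = 45118.6/103 = 438.045
Relative efficiency = V_srs / V_st = 438.045/495.75 = 0.8836

RE ≈ 0.884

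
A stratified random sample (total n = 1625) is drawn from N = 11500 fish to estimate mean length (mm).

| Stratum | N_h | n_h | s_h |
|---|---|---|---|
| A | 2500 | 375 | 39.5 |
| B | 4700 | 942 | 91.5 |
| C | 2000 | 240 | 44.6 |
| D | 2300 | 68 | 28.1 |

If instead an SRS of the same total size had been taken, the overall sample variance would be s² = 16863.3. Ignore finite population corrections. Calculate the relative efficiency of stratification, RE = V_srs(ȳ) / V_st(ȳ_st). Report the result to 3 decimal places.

RE ≈ 4.331

V̂(ȳ_st) = Σ W_h² s_h²/n_h, with W_h = N_h/N and N = 11500:
  stratum A: (2500/11500)²·39.5²/375 = 0.196629
  stratum B: (4700/11500)²·91.5²/942 = 1.48454
  stratum C: (2000/11500)²·44.6²/240 = 0.250682
  stratum D: (2300/11500)²·28.1²/68 = 0.464476
V_st = 2.39633
V_srs = s²/n = 16863.3/1625 = 10.3774
Relative efficiency = V_srs / V_st = 10.3774/2.39633 = 4.3306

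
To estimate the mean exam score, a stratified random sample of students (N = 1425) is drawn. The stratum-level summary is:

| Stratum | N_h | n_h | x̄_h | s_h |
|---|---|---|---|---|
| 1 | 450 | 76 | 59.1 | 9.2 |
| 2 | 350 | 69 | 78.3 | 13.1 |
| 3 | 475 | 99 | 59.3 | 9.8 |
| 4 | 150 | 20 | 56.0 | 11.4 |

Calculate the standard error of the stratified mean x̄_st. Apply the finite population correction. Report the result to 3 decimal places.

V̂(x̄_st) = Σ W_h² (1 − n_h/N_h) s_h²/n_h, with W_h = N_h/N and N = 1425:
  stratum 1: (450/1425)²·(1 − 76/450)·9.2²/76 = 0.0923031
  stratum 2: (350/1425)²·(1 − 69/350)·13.1²/69 = 0.120459
  stratum 3: (475/1425)²·(1 − 99/475)·9.8²/99 = 0.0853235
  stratum 4: (150/1425)²·(1 − 20/150)·11.4²/20 = 0.0624
V̂(x̄_st) = 0.360485
SE(x̄_st) = √0.360485 = 0.600404

SE(x̄_st) ≈ 0.600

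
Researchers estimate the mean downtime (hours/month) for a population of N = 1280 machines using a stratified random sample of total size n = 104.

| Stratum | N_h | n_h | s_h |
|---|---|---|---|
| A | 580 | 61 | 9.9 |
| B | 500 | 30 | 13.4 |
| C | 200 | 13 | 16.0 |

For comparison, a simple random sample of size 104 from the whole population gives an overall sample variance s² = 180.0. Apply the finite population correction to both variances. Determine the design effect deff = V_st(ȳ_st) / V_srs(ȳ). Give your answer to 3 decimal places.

deff ≈ 1.008

V̂(ȳ_st) = Σ W_h² (1 − n_h/N_h) s_h²/n_h, with W_h = N_h/N and N = 1280:
  stratum A: (580/1280)²·(1 − 61/580)·9.9²/61 = 0.2952
  stratum B: (500/1280)²·(1 − 30/500)·13.4²/30 = 0.858492
  stratum C: (200/1280)²·(1 − 13/200)·16.0²/13 = 0.449519
V_st = 1.60321
V_srs = (1 − 104/1280)·180.0/104 = 1.59014
deff = V_st / V_srs = 1.60321/1.59014 = 1.0082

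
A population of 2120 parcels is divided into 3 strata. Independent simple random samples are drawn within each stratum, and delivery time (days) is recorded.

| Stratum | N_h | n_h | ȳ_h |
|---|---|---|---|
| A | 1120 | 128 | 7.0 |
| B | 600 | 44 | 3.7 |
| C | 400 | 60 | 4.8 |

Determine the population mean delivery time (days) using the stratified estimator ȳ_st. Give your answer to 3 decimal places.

ȳ_st ≈ 5.651

N = Σ N_h = 2120. Stratum weights W_h = N_h/N.
ȳ_st = (1120·7.0 + 600·3.7 + 400·4.8) / 2120 = 5.65094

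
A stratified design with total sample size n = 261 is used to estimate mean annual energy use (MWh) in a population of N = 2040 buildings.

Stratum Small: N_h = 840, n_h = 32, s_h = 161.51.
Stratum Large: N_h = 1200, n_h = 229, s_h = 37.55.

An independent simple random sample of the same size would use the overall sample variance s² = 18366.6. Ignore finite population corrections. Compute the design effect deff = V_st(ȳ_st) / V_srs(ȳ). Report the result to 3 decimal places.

deff ≈ 1.994

V̂(ȳ_st) = Σ W_h² s_h²/n_h, with W_h = N_h/N and N = 2040:
  stratum Small: (840/2040)²·161.51²/32 = 138.212
  stratum Large: (1200/2040)²·37.55²/229 = 2.13052
V_st = 140.343
V_srs = s²/n = 18366.6/261 = 70.3701
deff = V_st / V_srs = 140.343/70.3701 = 1.9944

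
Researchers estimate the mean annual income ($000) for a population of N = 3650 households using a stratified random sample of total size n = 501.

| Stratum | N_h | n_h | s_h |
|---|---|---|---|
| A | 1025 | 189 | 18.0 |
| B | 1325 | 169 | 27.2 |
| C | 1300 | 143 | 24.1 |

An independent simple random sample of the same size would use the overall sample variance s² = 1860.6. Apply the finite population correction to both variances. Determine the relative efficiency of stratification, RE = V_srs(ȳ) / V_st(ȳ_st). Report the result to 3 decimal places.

V̂(ȳ_st) = Σ W_h² (1 − n_h/N_h) s_h²/n_h, with W_h = N_h/N and N = 3650:
  stratum A: (1025/3650)²·(1 − 189/1025)·18.0²/189 = 0.110262
  stratum B: (1325/3650)²·(1 − 169/1325)·27.2²/169 = 0.503314
  stratum C: (1300/3650)²·(1 − 143/1300)·24.1²/143 = 0.458552
V_st = 1.07213
V_srs = (1 − 501/3650)·1860.6/501 = 3.20402
Relative efficiency = V_srs / V_st = 3.20402/1.07213 = 2.9885

RE ≈ 2.988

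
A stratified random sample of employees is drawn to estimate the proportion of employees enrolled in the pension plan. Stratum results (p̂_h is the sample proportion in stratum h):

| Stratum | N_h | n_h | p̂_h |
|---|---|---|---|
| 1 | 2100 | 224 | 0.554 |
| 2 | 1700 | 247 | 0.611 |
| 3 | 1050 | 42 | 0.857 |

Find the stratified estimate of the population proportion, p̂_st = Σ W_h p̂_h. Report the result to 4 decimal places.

p̂_st ≈ 0.6396

N = 4850; stratum weights W_h = N_h/N.
p̂_st = Σ W_h p̂_h = (2100·0.554 + 1700·0.611 + 1050·0.857)/4850 = 0.63958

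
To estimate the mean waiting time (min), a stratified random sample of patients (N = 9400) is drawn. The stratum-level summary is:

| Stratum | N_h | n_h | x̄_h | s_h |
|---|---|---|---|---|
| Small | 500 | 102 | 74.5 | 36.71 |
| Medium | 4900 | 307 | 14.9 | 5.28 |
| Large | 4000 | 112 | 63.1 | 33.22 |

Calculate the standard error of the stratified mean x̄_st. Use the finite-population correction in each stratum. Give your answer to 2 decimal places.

V̂(x̄_st) = Σ W_h² (1 − n_h/N_h) s_h²/n_h, with W_h = N_h/N and N = 9400:
  stratum Small: (500/9400)²·(1 − 102/500)·36.71²/102 = 0.0297554
  stratum Medium: (4900/9400)²·(1 − 307/4900)·5.28²/307 = 0.0231295
  stratum Large: (4000/9400)²·(1 − 112/4000)·33.22²/112 = 1.73425
V̂(x̄_st) = 1.78714
SE(x̄_st) = √1.78714 = 1.33684

SE(x̄_st) ≈ 1.34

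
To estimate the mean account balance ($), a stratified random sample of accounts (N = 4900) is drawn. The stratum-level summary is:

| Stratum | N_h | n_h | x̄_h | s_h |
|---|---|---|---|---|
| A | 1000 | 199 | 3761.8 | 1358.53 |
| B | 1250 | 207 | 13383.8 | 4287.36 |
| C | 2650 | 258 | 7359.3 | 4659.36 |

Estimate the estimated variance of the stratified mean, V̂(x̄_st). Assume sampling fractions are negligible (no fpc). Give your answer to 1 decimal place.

V̂(x̄_st) ≈ 30776.2

V̂(x̄_st) = Σ W_h² s_h²/n_h, with W_h = N_h/N and N = 4900:
  stratum A: (1000/4900)²·1358.53²/199 = 386.272
  stratum B: (1250/4900)²·4287.36²/207 = 5778.8
  stratum C: (2650/4900)²·4659.36²/258 = 24611.2
V̂(x̄_st) = 30776.2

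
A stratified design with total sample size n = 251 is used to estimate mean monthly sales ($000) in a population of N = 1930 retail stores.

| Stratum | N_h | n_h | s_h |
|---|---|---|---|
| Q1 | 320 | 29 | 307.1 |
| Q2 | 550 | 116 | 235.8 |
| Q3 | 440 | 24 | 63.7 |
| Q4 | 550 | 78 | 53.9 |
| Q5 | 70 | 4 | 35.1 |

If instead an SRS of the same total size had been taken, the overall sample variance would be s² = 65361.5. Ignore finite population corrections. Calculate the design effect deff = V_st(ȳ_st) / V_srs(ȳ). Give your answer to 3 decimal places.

deff ≈ 0.540

V̂(ȳ_st) = Σ W_h² s_h²/n_h, with W_h = N_h/N and N = 1930:
  stratum Q1: (320/1930)²·307.1²/29 = 89.4019
  stratum Q2: (550/1930)²·235.8²/116 = 38.9261
  stratum Q3: (440/1930)²·63.7²/24 = 8.78736
  stratum Q4: (550/1930)²·53.9²/78 = 3.02478
  stratum Q5: (70/1930)²·35.1²/4 = 0.405169
V_st = 140.545
V_srs = s²/n = 65361.5/251 = 260.404
deff = V_st / V_srs = 140.545/260.404 = 0.5397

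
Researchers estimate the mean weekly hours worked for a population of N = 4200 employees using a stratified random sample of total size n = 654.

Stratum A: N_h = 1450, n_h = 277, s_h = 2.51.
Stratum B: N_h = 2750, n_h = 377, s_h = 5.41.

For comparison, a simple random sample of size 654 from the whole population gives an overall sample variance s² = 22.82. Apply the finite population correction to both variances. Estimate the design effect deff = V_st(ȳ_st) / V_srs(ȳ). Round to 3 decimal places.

deff ≈ 1.049

V̂(ȳ_st) = Σ W_h² (1 − n_h/N_h) s_h²/n_h, with W_h = N_h/N and N = 4200:
  stratum A: (1450/4200)²·(1 − 277/1450)·2.51²/277 = 0.00219298
  stratum B: (2750/4200)²·(1 − 377/2750)·5.41²/377 = 0.02872
V_st = 0.030913
V_srs = (1 − 654/4200)·22.82/654 = 0.0294596
deff = V_st / V_srs = 0.030913/0.0294596 = 1.0493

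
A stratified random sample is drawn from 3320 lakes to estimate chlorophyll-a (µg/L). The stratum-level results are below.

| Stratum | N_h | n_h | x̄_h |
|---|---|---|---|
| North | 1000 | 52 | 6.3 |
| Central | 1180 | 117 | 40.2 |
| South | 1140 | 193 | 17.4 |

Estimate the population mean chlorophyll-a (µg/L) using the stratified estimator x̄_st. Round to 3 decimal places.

N = Σ N_h = 3320. Stratum weights W_h = N_h/N.
x̄_st = (1000·6.3 + 1180·40.2 + 1140·17.4) / 3320 = 22.16024

x̄_st ≈ 22.160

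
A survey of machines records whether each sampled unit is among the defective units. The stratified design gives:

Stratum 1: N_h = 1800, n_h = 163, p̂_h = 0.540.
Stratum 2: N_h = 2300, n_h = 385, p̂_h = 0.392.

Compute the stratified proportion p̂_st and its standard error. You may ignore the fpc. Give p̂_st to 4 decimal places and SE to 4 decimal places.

p̂_st ≈ 0.4570, SE ≈ 0.0222

N = 4100; stratum weights W_h = N_h/N.
p̂_st = Σ W_h p̂_h = (1800·0.540 + 2300·0.392)/4100 = 0.45698
V̂(p̂_st) = Σ W_h² p̂_h(1−p̂_h)/(n_h−1):
  stratum 1: (1800/4100)²·0.540·0.460/162 = 0.000295538
  stratum 2: (2300/4100)²·0.392·0.608/384 = 0.00019532
V̂(p̂_st) = 0.000490858; SE = √V̂ = 0.0221553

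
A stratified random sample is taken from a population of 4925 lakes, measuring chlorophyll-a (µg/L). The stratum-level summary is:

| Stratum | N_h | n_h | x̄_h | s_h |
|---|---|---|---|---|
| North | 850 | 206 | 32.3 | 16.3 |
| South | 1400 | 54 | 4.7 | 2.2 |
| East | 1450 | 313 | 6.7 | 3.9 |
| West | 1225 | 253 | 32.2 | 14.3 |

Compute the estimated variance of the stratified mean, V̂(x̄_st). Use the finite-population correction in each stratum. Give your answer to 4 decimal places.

V̂(x̄_st) ≈ 0.0791

V̂(x̄_st) = Σ W_h² (1 − n_h/N_h) s_h²/n_h, with W_h = N_h/N and N = 4925:
  stratum North: (850/4925)²·(1 − 206/850)·16.3²/206 = 0.0291072
  stratum South: (1400/4925)²·(1 − 54/1400)·2.2²/54 = 0.00696325
  stratum East: (1450/4925)²·(1 − 313/1450)·3.9²/313 = 0.00330294
  stratum West: (1225/4925)²·(1 − 253/1225)·14.3²/253 = 0.0396772
V̂(x̄_st) = 0.0790506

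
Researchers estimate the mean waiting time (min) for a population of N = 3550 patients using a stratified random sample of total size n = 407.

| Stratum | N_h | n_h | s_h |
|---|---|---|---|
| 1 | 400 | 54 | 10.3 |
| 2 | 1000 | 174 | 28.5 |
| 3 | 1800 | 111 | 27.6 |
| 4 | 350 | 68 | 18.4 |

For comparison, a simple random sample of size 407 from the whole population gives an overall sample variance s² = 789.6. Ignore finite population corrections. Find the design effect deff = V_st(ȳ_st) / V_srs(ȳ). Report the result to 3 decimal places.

deff ≈ 1.138

V̂(ȳ_st) = Σ W_h² s_h²/n_h, with W_h = N_h/N and N = 3550:
  stratum 1: (400/3550)²·10.3²/54 = 0.0249427
  stratum 2: (1000/3550)²·28.5²/174 = 0.370411
  stratum 3: (1800/3550)²·27.6²/111 = 1.76434
  stratum 4: (350/3550)²·18.4²/68 = 0.0483956
V_st = 2.20809
V_srs = s²/n = 789.6/407 = 1.94005
deff = V_st / V_srs = 2.20809/1.94005 = 1.1382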